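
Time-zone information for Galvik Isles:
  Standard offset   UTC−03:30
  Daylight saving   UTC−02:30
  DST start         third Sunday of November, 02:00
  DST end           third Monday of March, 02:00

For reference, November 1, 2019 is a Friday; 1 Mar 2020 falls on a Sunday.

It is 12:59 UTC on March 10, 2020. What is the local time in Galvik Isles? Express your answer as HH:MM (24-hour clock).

1 November 2019 is a Friday, so the first Sunday is November 3 and the third is November 17.
1 March 2020 is a Sunday, so the first Monday is March 2 and the third is March 16.
At the standard offset (UTC−03:30), 12:59 UTC − 3h30m = 09:29 Galvik Isles standard time.
Daylight saving runs 17 November 2019 – 16 March 2020; the standard-time date in Galvik Isles, March 10, 2020, is inside that window, so Galvik Isles is at UTC−02:30.
12:59 UTC − 2h30m = 10:29 local.

10:29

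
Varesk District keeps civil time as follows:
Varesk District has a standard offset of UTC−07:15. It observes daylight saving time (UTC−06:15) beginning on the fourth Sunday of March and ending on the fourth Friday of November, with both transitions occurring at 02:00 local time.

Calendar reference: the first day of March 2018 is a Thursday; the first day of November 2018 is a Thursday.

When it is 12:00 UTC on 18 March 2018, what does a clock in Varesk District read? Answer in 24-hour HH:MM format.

1 March 2018 is a Thursday, so the first Sunday is March 4 and the fourth is March 25.
1 November 2018 is a Thursday, so the first Friday is November 2 and the fourth is November 23.
At the standard offset (UTC−07:15), 12:00 UTC − 7h15m = 04:45 Varesk District standard time.
Daylight saving runs 25 March – 23 November; the standard-time date in Varesk District, 18 March 2018, is outside that window, so Varesk District is on standard time at UTC−07:15.
12:00 UTC − 7h15m = 04:45 local.

04:45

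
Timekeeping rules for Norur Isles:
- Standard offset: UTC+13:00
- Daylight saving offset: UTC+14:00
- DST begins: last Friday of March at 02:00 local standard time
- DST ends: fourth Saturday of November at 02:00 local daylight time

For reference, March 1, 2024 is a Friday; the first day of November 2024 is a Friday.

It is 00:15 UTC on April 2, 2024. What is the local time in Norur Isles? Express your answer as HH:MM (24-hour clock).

14:15

1 March 2024 is a Friday, so Fridays fall on 1, 8, 15, 22, 29; the last is March 29.
1 November 2024 is a Friday, so the first Saturday is November 2 and the fourth is November 23.
At the standard offset (UTC+13:00), 00:15 UTC + 13h = 13:15 Norur Isles standard time.
The standard-time date in Norur Isles, April 2, 2024, lies within the daylight-saving period (29 March – 23 November), so Norur Isles is on daylight time, UTC+14:00.
00:15 UTC + 14h = 14:15 local.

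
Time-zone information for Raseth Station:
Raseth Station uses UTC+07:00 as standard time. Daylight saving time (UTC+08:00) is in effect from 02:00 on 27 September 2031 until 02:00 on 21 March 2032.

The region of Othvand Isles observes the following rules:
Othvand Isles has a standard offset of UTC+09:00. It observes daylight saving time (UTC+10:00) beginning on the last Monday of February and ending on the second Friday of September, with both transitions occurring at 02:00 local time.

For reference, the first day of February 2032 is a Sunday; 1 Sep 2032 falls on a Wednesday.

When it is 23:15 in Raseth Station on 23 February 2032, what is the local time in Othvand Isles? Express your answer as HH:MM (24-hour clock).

Daylight saving runs 27 September 2031 – 21 March 2032; 23 February 2032 is inside that window, so Raseth Station is at UTC+08:00.
23:15 Raseth Station − 8h = 15:15 UTC.
1 February 2032 is a Sunday, so Mondays fall on 2, 9, 16, 23; the last is February 23.
1 September 2032 is a Wednesday, so the first Friday is September 3 and the second is September 10.
At the standard offset (UTC+09:00), 15:15 UTC + 9h = 00:15 Othvand Isles standard time (rolling into the next day, 24 February 2032).
The standard-time date in Othvand Isles, 24 February 2032, falls between 23 February and 10 September, so daylight saving is in effect and Othvand Isles is at UTC+10:00.
15:15 UTC + 10h = 01:15 Othvand Isles (rolling into the next day, 24 February 2032).

01:15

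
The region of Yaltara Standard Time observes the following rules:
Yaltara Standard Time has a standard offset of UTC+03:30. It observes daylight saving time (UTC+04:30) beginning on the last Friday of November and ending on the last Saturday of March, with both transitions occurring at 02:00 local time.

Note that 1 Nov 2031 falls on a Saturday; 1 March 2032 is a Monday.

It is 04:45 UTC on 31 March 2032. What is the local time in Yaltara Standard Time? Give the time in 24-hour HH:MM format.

1 November 2031 is a Saturday, so Fridays fall on 7, 14, 21, 28; the last is November 28.
1 March 2032 is a Monday, so Saturdays fall on 6, 13, 20, 27; the last is March 27.
At the standard offset (UTC+03:30), 04:45 UTC + 3h30m = 08:15 Yaltara Standard Time standard time.
The standard-time date in Yaltara Standard Time, 31 March 2032, is outside the daylight-saving period (28 November 2031 – 27 March 2032), so Yaltara Standard Time is on standard time, UTC+03:30.
04:45 UTC + 3h30m = 08:15 local.

08:15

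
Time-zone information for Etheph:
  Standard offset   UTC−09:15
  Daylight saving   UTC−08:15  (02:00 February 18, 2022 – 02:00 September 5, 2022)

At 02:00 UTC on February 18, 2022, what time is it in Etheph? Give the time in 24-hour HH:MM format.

16:45

At the standard offset (UTC−09:15), 02:00 UTC − 9h15m = 16:45 Etheph standard time (rolling into the previous day, 17 February 2022).
The standard-time date in Etheph, February 17, 2022, is outside the daylight-saving period (18 February – 5 September), so Etheph is on standard time, UTC−09:15.
02:00 UTC − 9h15m = 16:45 local (rolling into the previous day, 17 February 2022).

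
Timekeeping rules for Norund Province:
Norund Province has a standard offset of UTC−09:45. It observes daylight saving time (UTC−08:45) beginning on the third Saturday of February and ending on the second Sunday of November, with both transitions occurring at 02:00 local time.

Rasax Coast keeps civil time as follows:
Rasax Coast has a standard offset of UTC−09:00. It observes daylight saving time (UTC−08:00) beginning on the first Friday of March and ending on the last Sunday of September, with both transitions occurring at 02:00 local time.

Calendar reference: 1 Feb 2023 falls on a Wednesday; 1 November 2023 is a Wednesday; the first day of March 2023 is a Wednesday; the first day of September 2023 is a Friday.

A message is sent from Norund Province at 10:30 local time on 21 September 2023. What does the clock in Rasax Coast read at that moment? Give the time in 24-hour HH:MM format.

1 February 2023 is a Wednesday, so the first Saturday is February 4 and the third is February 18.
1 November 2023 is a Wednesday, so the first Sunday is November 5 and the second is November 12.
21 September 2023 lies within the daylight-saving period (18 February – 12 November), so Norund Province is on daylight time, UTC−08:45.
10:30 Norund Province + 8h45m = 19:15 UTC.
1 March 2023 is a Wednesday, so the first Friday is March 3.
1 September 2023 is a Friday, so Sundays fall on 3, 10, 17, 24; the last is September 24.
At the standard offset (UTC−09:00), 19:15 UTC − 9h = 10:15 Rasax Coast standard time.
Daylight saving runs 3 March – 24 September; the standard-time date in Rasax Coast, 21 September 2023, is inside that window, so Rasax Coast is at UTC−08:00.
19:15 UTC − 8h = 11:15 Rasax Coast.

11:15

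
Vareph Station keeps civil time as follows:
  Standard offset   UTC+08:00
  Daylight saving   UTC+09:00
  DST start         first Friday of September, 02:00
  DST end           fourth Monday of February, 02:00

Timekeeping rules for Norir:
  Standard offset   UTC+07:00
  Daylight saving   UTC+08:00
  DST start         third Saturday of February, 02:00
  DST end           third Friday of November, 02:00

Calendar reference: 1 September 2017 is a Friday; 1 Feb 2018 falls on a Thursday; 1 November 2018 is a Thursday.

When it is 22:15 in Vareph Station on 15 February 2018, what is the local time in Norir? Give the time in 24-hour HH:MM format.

20:15

1 September 2017 is a Friday, so the first Friday is September 1.
1 February 2018 is a Thursday, so the first Monday is February 5 and the fourth is February 26.
15 February 2018 lies within the daylight-saving period (1 September 2017 – 26 February 2018), so Vareph Station is on daylight time, UTC+09:00.
22:15 Vareph Station − 9h = 13:15 UTC.
1 February 2018 is a Thursday, so the first Saturday is February 3 and the third is February 17.
1 November 2018 is a Thursday, so the first Friday is November 2 and the third is November 16.
At the standard offset (UTC+07:00), 13:15 UTC + 7h = 20:15 Norir standard time.
The standard-time date in Norir, 15 February 2018, is outside the daylight-saving period (17 February – 16 November), so Norir is on standard time, UTC+07:00.
13:15 UTC + 7h = 20:15 Norir.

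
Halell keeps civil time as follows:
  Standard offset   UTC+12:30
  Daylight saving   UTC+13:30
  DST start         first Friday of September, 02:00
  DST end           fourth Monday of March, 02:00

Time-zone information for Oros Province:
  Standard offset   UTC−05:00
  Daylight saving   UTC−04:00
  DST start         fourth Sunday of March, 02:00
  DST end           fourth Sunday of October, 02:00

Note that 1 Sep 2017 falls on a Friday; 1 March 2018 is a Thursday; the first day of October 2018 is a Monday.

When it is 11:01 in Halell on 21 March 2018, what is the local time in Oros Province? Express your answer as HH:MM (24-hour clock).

1 September 2017 is a Friday, so the first Friday is September 1.
1 March 2018 is a Thursday, so the first Monday is March 5 and the fourth is March 26.
21 March 2018 falls between 1 September 2017 and 26 March 2018, so daylight saving is in effect and Halell is at UTC+13:30.
11:01 Halell − 13h30m = 21:31 UTC (rolling into the previous day, 20 March 2018).
1 March 2018 is a Thursday, so the first Sunday is March 4 and the fourth is March 25.
1 October 2018 is a Monday, so the first Sunday is October 7 and the fourth is October 28.
At the standard offset (UTC−05:00), 21:31 UTC − 5h = 16:31 Oros Province standard time.
Daylight saving runs 25 March – 28 October; the standard-time date in Oros Province, 20 March 2018, is outside that window, so Oros Province is on standard time at UTC−05:00.
21:31 UTC − 5h = 16:31 Oros Province.

16:31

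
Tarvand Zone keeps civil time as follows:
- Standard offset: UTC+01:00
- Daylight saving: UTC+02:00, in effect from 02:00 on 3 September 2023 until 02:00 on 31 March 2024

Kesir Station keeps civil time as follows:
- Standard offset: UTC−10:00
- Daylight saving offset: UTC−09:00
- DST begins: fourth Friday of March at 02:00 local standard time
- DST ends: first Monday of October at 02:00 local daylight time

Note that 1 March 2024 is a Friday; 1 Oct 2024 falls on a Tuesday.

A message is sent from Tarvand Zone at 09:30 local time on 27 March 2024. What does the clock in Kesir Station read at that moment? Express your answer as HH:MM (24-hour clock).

22:30

27 March 2024 falls between 3 September 2023 and 31 March 2024, so daylight saving is in effect and Tarvand Zone is at UTC+02:00.
09:30 Tarvand Zone − 2h = 07:30 UTC.
1 March 2024 is a Friday, so the first Friday is March 1 and the fourth is March 22.
1 October 2024 is a Tuesday, so the first Monday is October 7.
At the standard offset (UTC−10:00), 07:30 UTC − 10h = 21:30 Kesir Station standard time (rolling into the previous day, 26 March 2024).
The standard-time date in Kesir Station, 26 March 2024, lies within the daylight-saving period (22 March – 7 October), so Kesir Station is on daylight time, UTC−09:00.
07:30 UTC − 9h = 22:30 Kesir Station (rolling into the previous day, 26 March 2024).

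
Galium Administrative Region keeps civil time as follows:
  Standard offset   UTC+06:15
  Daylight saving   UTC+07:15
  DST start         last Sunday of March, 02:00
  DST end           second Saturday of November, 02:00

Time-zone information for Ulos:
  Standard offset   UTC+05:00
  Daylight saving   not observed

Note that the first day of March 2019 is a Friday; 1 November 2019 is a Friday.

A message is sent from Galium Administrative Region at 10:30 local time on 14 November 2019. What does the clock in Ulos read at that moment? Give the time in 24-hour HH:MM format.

09:15

1 March 2019 is a Friday, so Sundays fall on 3, 10, 17, 24, 31; the last is March 31.
1 November 2019 is a Friday, so the first Saturday is November 2 and the second is November 9.
14 November 2019 is outside the daylight-saving period (31 March – 9 November), so Galium Administrative Region is on standard time, UTC+06:15.
10:30 Galium Administrative Region − 6h15m = 04:15 UTC.
Ulos has no daylight saving, so its offset is UTC+05:00 year-round.
04:15 UTC + 5h = 09:15 Ulos.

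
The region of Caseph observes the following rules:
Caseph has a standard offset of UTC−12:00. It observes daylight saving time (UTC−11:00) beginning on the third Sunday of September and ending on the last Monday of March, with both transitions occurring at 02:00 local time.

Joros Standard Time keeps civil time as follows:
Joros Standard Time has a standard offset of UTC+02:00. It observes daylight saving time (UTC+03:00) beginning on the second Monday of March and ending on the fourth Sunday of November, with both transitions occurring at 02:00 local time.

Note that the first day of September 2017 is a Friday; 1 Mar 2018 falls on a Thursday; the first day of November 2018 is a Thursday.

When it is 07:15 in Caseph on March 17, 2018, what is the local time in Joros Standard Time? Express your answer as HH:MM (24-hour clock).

21:15

1 September 2017 is a Friday, so the first Sunday is September 3 and the third is September 17.
1 March 2018 is a Thursday, so Mondays fall on 5, 12, 19, 26; the last is March 26.
Daylight saving runs 17 September 2017 – 26 March 2018; March 17, 2018 is inside that window, so Caseph is at UTC−11:00.
07:15 Caseph + 11h = 18:15 UTC.
1 March 2018 is a Thursday, so the first Monday is March 5 and the second is March 12.
1 November 2018 is a Thursday, so the first Sunday is November 4 and the fourth is November 25.
At the standard offset (UTC+02:00), 18:15 UTC + 2h = 20:15 Joros Standard Time standard time.
The standard-time date in Joros Standard Time, March 17, 2018, lies within the daylight-saving period (12 March – 25 November), so Joros Standard Time is on daylight time, UTC+03:00.
18:15 UTC + 3h = 21:15 Joros Standard Time.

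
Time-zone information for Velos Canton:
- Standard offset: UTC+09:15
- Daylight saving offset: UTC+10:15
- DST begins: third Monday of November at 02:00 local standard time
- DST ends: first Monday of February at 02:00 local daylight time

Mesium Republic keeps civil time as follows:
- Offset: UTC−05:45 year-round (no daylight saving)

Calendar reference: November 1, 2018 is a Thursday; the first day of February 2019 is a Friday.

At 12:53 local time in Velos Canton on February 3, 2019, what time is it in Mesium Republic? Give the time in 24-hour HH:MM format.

1 November 2018 is a Thursday, so the first Monday is November 5 and the third is November 19.
1 February 2019 is a Friday, so the first Monday is February 4.
February 3, 2019 lies within the daylight-saving period (19 November 2018 – 4 February 2019), so Velos Canton is on daylight time, UTC+10:15.
12:53 Velos Canton − 10h15m = 02:38 UTC.
Mesium Republic stays on UTC−05:45 all year.
02:38 UTC − 5h45m = 20:53 Mesium Republic (rolling into the previous day, 2 February 2019).

20:53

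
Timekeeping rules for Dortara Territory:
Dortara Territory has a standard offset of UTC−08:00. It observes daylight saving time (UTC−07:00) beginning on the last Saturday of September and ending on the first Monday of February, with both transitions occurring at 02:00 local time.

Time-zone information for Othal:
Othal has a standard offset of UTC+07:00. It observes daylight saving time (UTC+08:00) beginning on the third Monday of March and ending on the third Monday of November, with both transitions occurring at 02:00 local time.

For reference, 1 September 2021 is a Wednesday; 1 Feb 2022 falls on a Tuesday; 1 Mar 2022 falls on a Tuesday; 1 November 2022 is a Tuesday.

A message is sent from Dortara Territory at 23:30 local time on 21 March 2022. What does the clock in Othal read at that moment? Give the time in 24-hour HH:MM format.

15:30

1 September 2021 is a Wednesday, so Saturdays fall on 4, 11, 18, 25; the last is September 25.
1 February 2022 is a Tuesday, so the first Monday is February 7.
21 March 2022 does not fall between 25 September 2021 and 7 February 2022, so daylight saving is not in effect and Dortara Territory is at UTC−08:00.
23:30 Dortara Territory + 8h = 07:30 UTC (rolling into the next day, 22 March 2022).
1 March 2022 is a Tuesday, so the first Monday is March 7 and the third is March 21.
1 November 2022 is a Tuesday, so the first Monday is November 7 and the third is November 21.
At the standard offset (UTC+07:00), 07:30 UTC + 7h = 14:30 Othal standard time.
The standard-time date in Othal, 22 March 2022, lies within the daylight-saving period (21 March – 21 November), so Othal is on daylight time, UTC+08:00.
07:30 UTC + 8h = 15:30 Othal.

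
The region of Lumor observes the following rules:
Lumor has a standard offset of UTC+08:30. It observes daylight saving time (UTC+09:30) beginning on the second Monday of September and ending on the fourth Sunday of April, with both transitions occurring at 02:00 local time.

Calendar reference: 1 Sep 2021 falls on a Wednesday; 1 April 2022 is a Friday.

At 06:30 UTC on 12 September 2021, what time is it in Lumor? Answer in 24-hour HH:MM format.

1 September 2021 is a Wednesday, so the first Monday is September 6 and the second is September 13.
1 April 2022 is a Friday, so the first Sunday is April 3 and the fourth is April 24.
At the standard offset (UTC+08:30), 06:30 UTC + 8h30m = 15:00 Lumor standard time.
Daylight saving runs 13 September 2021 – 24 April 2022; the standard-time date in Lumor, 12 September 2021, is outside that window, so Lumor is on standard time at UTC+08:30.
06:30 UTC + 8h30m = 15:00 local.

15:00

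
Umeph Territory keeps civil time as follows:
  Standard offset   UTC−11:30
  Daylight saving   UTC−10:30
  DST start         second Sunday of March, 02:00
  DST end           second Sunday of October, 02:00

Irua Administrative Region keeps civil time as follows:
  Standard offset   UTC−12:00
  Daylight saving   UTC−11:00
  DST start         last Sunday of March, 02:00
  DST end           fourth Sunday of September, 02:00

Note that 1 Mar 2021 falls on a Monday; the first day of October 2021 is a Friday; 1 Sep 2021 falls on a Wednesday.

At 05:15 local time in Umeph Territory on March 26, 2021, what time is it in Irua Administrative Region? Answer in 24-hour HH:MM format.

03:45

1 March 2021 is a Monday, so the first Sunday is March 7 and the second is March 14.
1 October 2021 is a Friday, so the first Sunday is October 3 and the second is October 10.
March 26, 2021 falls between 14 March and 10 October, so daylight saving is in effect and Umeph Territory is at UTC−10:30.
05:15 Umeph Territory + 10h30m = 15:45 UTC.
1 March 2021 is a Monday, so Sundays fall on 7, 14, 21, 28; the last is March 28.
1 September 2021 is a Wednesday, so the first Sunday is September 5 and the fourth is September 26.
At the standard offset (UTC−12:00), 15:45 UTC − 12h = 03:45 Irua Administrative Region standard time.
The standard-time date in Irua Administrative Region, March 26, 2021, does not fall between 28 March and 26 September, so daylight saving is not in effect and Irua Administrative Region is at UTC−12:00.
15:45 UTC − 12h = 03:45 Irua Administrative Region.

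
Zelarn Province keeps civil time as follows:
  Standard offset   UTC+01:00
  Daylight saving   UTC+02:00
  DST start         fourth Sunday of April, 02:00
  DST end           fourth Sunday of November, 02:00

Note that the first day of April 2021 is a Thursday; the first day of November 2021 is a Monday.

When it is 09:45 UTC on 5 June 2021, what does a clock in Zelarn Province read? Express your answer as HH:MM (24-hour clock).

1 April 2021 is a Thursday, so the first Sunday is April 4 and the fourth is April 25.
1 November 2021 is a Monday, so the first Sunday is November 7 and the fourth is November 28.
At the standard offset (UTC+01:00), 09:45 UTC + 1h = 10:45 Zelarn Province standard time.
The standard-time date in Zelarn Province, 5 June 2021, lies within the daylight-saving period (25 April – 28 November), so Zelarn Province is on daylight time, UTC+02:00.
09:45 UTC + 2h = 11:45 local.

11:45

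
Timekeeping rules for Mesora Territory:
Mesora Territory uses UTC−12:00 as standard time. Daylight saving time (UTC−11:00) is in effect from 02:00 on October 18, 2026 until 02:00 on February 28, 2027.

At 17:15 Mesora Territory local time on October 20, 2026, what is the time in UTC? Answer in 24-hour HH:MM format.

04:15

Daylight saving runs 18 October 2026 – 28 February 2027; October 20, 2026 is inside that window, so Mesora Territory is at UTC−11:00.
17:15 local + 11h = 04:15 UTC (rolling into the next day, 21 October 2026).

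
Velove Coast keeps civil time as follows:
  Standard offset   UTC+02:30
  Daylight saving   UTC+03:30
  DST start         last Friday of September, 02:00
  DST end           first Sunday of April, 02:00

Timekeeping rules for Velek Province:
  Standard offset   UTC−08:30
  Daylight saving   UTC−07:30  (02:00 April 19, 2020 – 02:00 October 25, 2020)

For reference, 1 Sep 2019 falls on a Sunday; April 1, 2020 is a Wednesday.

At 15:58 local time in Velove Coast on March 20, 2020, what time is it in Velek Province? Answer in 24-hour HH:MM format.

1 September 2019 is a Sunday, so Fridays fall on 6, 13, 20, 27; the last is September 27.
1 April 2020 is a Wednesday, so the first Sunday is April 5.
Daylight saving runs 27 September 2019 – 5 April 2020; March 20, 2020 is inside that window, so Velove Coast is at UTC+03:30.
15:58 Velove Coast − 3h30m = 12:28 UTC.
At the standard offset (UTC−08:30), 12:28 UTC − 8h30m = 03:58 Velek Province standard time.
Daylight saving runs 19 April – 25 October; the standard-time date in Velek Province, March 20, 2020, is outside that window, so Velek Province is on standard time at UTC−08:30.
12:28 UTC − 8h30m = 03:58 Velek Province.

03:58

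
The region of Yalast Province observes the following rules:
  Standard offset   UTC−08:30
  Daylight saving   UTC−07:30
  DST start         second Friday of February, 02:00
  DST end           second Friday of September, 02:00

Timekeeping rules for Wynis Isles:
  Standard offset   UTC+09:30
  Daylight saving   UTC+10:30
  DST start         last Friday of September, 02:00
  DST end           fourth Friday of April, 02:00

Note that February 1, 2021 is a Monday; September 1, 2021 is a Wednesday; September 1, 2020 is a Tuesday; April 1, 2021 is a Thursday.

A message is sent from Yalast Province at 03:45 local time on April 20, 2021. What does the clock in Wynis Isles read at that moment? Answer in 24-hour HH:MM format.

21:45

1 February 2021 is a Monday, so the first Friday is February 5 and the second is February 12.
1 September 2021 is a Wednesday, so the first Friday is September 3 and the second is September 10.
April 20, 2021 lies within the daylight-saving period (12 February – 10 September), so Yalast Province is on daylight time, UTC−07:30.
03:45 Yalast Province + 7h30m = 11:15 UTC.
1 September 2020 is a Tuesday, so Fridays fall on 4, 11, 18, 25; the last is September 25.
1 April 2021 is a Thursday, so the first Friday is April 2 and the fourth is April 23.
At the standard offset (UTC+09:30), 11:15 UTC + 9h30m = 20:45 Wynis Isles standard time.
The standard-time date in Wynis Isles, April 20, 2021, lies within the daylight-saving period (25 September 2020 – 23 April 2021), so Wynis Isles is on daylight time, UTC+10:30.
11:15 UTC + 10h30m = 21:45 Wynis Isles.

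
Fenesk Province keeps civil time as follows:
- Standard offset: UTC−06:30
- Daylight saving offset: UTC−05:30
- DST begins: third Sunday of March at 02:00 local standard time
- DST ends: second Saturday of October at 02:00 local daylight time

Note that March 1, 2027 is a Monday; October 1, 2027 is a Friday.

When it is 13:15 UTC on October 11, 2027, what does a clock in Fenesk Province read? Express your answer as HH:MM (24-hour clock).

06:45

1 March 2027 is a Monday, so the first Sunday is March 7 and the third is March 21.
1 October 2027 is a Friday, so the first Saturday is October 2 and the second is October 9.
At the standard offset (UTC−06:30), 13:15 UTC − 6h30m = 06:45 Fenesk Province standard time.
The standard-time date in Fenesk Province, October 11, 2027, does not fall between 21 March and 9 October, so daylight saving is not in effect and Fenesk Province is at UTC−06:30.
13:15 UTC − 6h30m = 06:45 local.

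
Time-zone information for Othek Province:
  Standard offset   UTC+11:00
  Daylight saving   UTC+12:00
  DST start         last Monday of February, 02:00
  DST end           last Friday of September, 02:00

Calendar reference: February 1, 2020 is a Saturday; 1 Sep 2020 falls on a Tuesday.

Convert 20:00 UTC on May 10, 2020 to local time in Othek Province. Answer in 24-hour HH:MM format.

08:00

1 February 2020 is a Saturday, so Mondays fall on 3, 10, 17, 24; the last is February 24.
1 September 2020 is a Tuesday, so Fridays fall on 4, 11, 18, 25; the last is September 25.
At the standard offset (UTC+11:00), 20:00 UTC + 11h = 07:00 Othek Province standard time (rolling into the next day, 11 May 2020).
The standard-time date in Othek Province, May 11, 2020, lies within the daylight-saving period (24 February – 25 September), so Othek Province is on daylight time, UTC+12:00.
20:00 UTC + 12h = 08:00 local (rolling into the next day, 11 May 2020).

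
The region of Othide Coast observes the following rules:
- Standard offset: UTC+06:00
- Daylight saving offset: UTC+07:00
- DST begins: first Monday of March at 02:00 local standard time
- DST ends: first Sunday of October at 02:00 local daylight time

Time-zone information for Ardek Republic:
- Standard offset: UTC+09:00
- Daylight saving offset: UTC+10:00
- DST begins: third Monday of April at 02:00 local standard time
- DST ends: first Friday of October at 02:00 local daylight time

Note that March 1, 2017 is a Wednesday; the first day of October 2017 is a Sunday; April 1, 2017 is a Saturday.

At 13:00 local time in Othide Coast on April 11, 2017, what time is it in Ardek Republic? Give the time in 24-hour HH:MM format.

1 March 2017 is a Wednesday, so the first Monday is March 6.
1 October 2017 is a Sunday, so the first Sunday is October 1.
April 11, 2017 falls between 6 March and 1 October, so daylight saving is in effect and Othide Coast is at UTC+07:00.
13:00 Othide Coast − 7h = 06:00 UTC.
1 April 2017 is a Saturday, so the first Monday is April 3 and the third is April 17.
1 October 2017 is a Sunday, so the first Friday is October 6.
At the standard offset (UTC+09:00), 06:00 UTC + 9h = 15:00 Ardek Republic standard time.
Daylight saving runs 17 April – 6 October; the standard-time date in Ardek Republic, April 11, 2017, is outside that window, so Ardek Republic is on standard time at UTC+09:00.
06:00 UTC + 9h = 15:00 Ardek Republic.

15:00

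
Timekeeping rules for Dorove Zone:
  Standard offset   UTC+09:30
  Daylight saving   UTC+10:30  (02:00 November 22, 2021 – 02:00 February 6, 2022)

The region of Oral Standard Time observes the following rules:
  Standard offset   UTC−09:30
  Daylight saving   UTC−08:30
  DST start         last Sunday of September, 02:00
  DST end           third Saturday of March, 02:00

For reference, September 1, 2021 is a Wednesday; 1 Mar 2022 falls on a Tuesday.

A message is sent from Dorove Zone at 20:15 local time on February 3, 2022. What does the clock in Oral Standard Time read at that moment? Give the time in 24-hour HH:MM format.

01:15

February 3, 2022 lies within the daylight-saving period (22 November 2021 – 6 February 2022), so Dorove Zone is on daylight time, UTC+10:30.
20:15 Dorove Zone − 10h30m = 09:45 UTC.
1 September 2021 is a Wednesday, so Sundays fall on 5, 12, 19, 26; the last is September 26.
1 March 2022 is a Tuesday, so the first Saturday is March 5 and the third is March 19.
At the standard offset (UTC−09:30), 09:45 UTC − 9h30m = 00:15 Oral Standard Time standard time.
The standard-time date in Oral Standard Time, February 3, 2022, falls between 26 September 2021 and 19 March 2022, so daylight saving is in effect and Oral Standard Time is at UTC−08:30.
09:45 UTC − 8h30m = 01:15 Oral Standard Time.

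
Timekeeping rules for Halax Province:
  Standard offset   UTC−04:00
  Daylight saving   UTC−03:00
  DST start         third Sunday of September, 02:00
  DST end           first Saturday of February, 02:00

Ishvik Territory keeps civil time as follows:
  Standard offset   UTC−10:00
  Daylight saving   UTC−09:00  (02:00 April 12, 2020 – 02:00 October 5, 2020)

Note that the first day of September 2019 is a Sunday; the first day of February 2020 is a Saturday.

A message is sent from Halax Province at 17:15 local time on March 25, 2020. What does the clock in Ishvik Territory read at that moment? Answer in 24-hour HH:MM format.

11:15

1 September 2019 is a Sunday, so the first Sunday is September 1 and the third is September 15.
1 February 2020 is a Saturday, so the first Saturday is February 1.
Daylight saving runs 15 September 2019 – 1 February 2020; March 25, 2020 is outside that window, so Halax Province is on standard time at UTC−04:00.
17:15 Halax Province + 4h = 21:15 UTC.
At the standard offset (UTC−10:00), 21:15 UTC − 10h = 11:15 Ishvik Territory standard time.
The standard-time date in Ishvik Territory, March 25, 2020, does not fall between 12 April and 5 October, so daylight saving is not in effect and Ishvik Territory is at UTC−10:00.
21:15 UTC − 10h = 11:15 Ishvik Territory.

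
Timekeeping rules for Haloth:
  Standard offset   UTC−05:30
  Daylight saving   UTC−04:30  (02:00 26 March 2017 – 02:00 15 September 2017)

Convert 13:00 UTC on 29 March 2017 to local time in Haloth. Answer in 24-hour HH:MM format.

08:30

At the standard offset (UTC−05:30), 13:00 UTC − 5h30m = 07:30 Haloth standard time.
The standard-time date in Haloth, 29 March 2017, lies within the daylight-saving period (26 March – 15 September), so Haloth is on daylight time, UTC−04:30.
13:00 UTC − 4h30m = 08:30 local.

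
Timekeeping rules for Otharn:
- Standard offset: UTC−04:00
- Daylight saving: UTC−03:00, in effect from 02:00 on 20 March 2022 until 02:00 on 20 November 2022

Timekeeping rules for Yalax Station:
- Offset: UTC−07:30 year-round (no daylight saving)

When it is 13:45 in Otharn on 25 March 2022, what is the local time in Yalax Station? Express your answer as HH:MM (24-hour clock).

09:15

25 March 2022 lies within the daylight-saving period (20 March – 20 November), so Otharn is on daylight time, UTC−03:00.
13:45 Otharn + 3h = 16:45 UTC.
Yalax Station stays on UTC−07:30 all year.
16:45 UTC − 7h30m = 09:15 Yalax Station.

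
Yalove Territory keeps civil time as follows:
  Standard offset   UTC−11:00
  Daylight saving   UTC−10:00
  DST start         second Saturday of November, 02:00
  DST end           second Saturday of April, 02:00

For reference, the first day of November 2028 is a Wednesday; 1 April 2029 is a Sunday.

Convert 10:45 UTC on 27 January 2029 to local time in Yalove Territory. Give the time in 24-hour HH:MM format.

00:45

1 November 2028 is a Wednesday, so the first Saturday is November 4 and the second is November 11.
1 April 2029 is a Sunday, so the first Saturday is April 7 and the second is April 14.
At the standard offset (UTC−11:00), 10:45 UTC − 11h = 23:45 Yalove Territory standard time (rolling into the previous day, 26 January 2029).
Daylight saving runs 11 November 2028 – 14 April 2029; the standard-time date in Yalove Territory, 26 January 2029, is inside that window, so Yalove Territory is at UTC−10:00.
10:45 UTC − 10h = 00:45 local.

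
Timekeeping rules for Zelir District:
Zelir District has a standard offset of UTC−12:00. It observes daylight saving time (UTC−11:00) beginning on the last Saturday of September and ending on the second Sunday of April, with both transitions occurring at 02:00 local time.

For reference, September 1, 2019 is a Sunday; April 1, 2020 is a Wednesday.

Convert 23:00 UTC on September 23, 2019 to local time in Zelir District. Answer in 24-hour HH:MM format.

1 September 2019 is a Sunday, so Saturdays fall on 7, 14, 21, 28; the last is September 28.
1 April 2020 is a Wednesday, so the first Sunday is April 5 and the second is April 12.
At the standard offset (UTC−12:00), 23:00 UTC − 12h = 11:00 Zelir District standard time.
The standard-time date in Zelir District, September 23, 2019, does not fall between 28 September 2019 and 12 April 2020, so daylight saving is not in effect and Zelir District is at UTC−12:00.
23:00 UTC − 12h = 11:00 local.

11:00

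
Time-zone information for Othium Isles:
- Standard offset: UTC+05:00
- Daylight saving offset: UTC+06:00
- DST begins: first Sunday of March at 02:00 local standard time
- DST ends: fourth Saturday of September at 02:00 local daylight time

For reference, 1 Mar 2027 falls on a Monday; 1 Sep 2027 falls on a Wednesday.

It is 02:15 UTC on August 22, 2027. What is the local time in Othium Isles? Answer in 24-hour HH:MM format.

1 March 2027 is a Monday, so the first Sunday is March 7.
1 September 2027 is a Wednesday, so the first Saturday is September 4 and the fourth is September 25.
At the standard offset (UTC+05:00), 02:15 UTC + 5h = 07:15 Othium Isles standard time.
The standard-time date in Othium Isles, August 22, 2027, lies within the daylight-saving period (7 March – 25 September), so Othium Isles is on daylight time, UTC+06:00.
02:15 UTC + 6h = 08:15 local.

08:15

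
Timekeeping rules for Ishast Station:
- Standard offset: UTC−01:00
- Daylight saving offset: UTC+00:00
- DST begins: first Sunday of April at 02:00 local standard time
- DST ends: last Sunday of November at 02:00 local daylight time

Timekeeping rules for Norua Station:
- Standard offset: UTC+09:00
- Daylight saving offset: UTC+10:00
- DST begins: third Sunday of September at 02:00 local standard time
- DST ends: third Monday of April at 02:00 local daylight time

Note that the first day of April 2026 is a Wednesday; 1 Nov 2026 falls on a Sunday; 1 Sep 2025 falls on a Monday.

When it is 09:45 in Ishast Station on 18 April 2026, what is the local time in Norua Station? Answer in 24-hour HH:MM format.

1 April 2026 is a Wednesday, so the first Sunday is April 5.
1 November 2026 is a Sunday, so Sundays fall on 1, 8, 15, 22, 29; the last is November 29.
Daylight saving runs 5 April – 29 November; 18 April 2026 is inside that window, so Ishast Station is at UTC+00:00.
09:45 Ishast Station − 0h = 09:45 UTC.
1 September 2025 is a Monday, so the first Sunday is September 7 and the third is September 21.
1 April 2026 is a Wednesday, so the first Monday is April 6 and the third is April 20.
At the standard offset (UTC+09:00), 09:45 UTC + 9h = 18:45 Norua Station standard time.
The standard-time date in Norua Station, 18 April 2026, falls between 21 September 2025 and 20 April 2026, so daylight saving is in effect and Norua Station is at UTC+10:00.
09:45 UTC + 10h = 19:45 Norua Station.

19:45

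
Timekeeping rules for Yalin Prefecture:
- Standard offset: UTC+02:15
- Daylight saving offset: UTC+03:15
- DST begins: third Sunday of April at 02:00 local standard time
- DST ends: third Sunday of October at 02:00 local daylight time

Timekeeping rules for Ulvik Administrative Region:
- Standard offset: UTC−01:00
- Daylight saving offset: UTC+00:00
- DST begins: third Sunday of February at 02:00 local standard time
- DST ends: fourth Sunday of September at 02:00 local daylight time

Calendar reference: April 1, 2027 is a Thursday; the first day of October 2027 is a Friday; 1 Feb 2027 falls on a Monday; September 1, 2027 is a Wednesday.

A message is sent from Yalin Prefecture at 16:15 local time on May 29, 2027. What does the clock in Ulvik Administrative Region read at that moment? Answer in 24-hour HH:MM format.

13:00

1 April 2027 is a Thursday, so the first Sunday is April 4 and the third is April 18.
1 October 2027 is a Friday, so the first Sunday is October 3 and the third is October 17.
Daylight saving runs 18 April – 17 October; May 29, 2027 is inside that window, so Yalin Prefecture is at UTC+03:15.
16:15 Yalin Prefecture − 3h15m = 13:00 UTC.
1 February 2027 is a Monday, so the first Sunday is February 7 and the third is February 21.
1 September 2027 is a Wednesday, so the first Sunday is September 5 and the fourth is September 26.
At the standard offset (UTC−01:00), 13:00 UTC − 1h = 12:00 Ulvik Administrative Region standard time.
Daylight saving runs 21 February – 26 September; the standard-time date in Ulvik Administrative Region, May 29, 2027, is inside that window, so Ulvik Administrative Region is at UTC+00:00.
13:00 UTC + 0h = 13:00 Ulvik Administrative Region.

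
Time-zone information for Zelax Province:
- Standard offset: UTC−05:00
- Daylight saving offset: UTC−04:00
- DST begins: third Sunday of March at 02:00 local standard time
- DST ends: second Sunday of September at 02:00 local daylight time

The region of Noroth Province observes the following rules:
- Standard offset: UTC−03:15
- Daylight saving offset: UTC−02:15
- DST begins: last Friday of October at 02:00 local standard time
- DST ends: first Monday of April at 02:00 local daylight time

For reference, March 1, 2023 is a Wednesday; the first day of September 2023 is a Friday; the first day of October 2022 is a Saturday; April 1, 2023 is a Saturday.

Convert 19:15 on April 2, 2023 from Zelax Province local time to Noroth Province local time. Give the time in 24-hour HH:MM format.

21:00

1 March 2023 is a Wednesday, so the first Sunday is March 5 and the third is March 19.
1 September 2023 is a Friday, so the first Sunday is September 3 and the second is September 10.
Daylight saving runs 19 March – 10 September; April 2, 2023 is inside that window, so Zelax Province is at UTC−04:00.
19:15 Zelax Province + 4h = 23:15 UTC.
1 October 2022 is a Saturday, so Fridays fall on 7, 14, 21, 28; the last is October 28.
1 April 2023 is a Saturday, so the first Monday is April 3.
At the standard offset (UTC−03:15), 23:15 UTC − 3h15m = 20:00 Noroth Province standard time.
Daylight saving runs 28 October 2022 – 3 April 2023; the standard-time date in Noroth Province, April 2, 2023, is inside that window, so Noroth Province is at UTC−02:15.
23:15 UTC − 2h15m = 21:00 Noroth Province.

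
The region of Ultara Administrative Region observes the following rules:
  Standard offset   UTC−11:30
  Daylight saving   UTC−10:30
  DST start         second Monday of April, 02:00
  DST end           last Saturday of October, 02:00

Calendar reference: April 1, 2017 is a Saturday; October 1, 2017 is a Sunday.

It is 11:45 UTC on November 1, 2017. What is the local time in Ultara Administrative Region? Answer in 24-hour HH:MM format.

00:15

1 April 2017 is a Saturday, so the first Monday is April 3 and the second is April 10.
1 October 2017 is a Sunday, so Saturdays fall on 7, 14, 21, 28; the last is October 28.
At the standard offset (UTC−11:30), 11:45 UTC − 11h30m = 00:15 Ultara Administrative Region standard time.
Daylight saving runs 10 April – 28 October; the standard-time date in Ultara Administrative Region, November 1, 2017, is outside that window, so Ultara Administrative Region is on standard time at UTC−11:30.
11:45 UTC − 11h30m = 00:15 local.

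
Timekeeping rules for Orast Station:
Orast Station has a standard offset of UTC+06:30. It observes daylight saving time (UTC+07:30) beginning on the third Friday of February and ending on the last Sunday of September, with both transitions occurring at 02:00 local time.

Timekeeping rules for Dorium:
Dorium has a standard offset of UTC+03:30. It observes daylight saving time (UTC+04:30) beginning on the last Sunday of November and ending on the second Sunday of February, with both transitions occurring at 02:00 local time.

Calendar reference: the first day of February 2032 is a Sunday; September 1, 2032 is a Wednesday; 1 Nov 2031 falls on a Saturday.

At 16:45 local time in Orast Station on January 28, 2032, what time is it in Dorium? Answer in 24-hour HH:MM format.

14:45

1 February 2032 is a Sunday, so the first Friday is February 6 and the third is February 20.
1 September 2032 is a Wednesday, so Sundays fall on 5, 12, 19, 26; the last is September 26.
January 28, 2032 is outside the daylight-saving period (20 February – 26 September), so Orast Station is on standard time, UTC+06:30.
16:45 Orast Station − 6h30m = 10:15 UTC.
1 November 2031 is a Saturday, so Sundays fall on 2, 9, 16, 23, 30; the last is November 30.
1 February 2032 is a Sunday, so the first Sunday is February 1 and the second is February 8.
At the standard offset (UTC+03:30), 10:15 UTC + 3h30m = 13:45 Dorium standard time.
Daylight saving runs 30 November 2031 – 8 February 2032; the standard-time date in Dorium, January 28, 2032, is inside that window, so Dorium is at UTC+04:30.
10:15 UTC + 4h30m = 14:45 Dorium.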